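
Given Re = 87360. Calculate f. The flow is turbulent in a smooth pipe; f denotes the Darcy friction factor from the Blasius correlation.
Formula: f = \frac{0.316}{Re^{0.25}}
f = 0.316/87360^0.25 = 0.01838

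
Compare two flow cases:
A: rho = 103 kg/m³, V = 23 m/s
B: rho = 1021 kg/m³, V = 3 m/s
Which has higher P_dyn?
P_dyn(A) = 27.24 kPa, P_dyn(B) = 4.595 kPa. Answer: A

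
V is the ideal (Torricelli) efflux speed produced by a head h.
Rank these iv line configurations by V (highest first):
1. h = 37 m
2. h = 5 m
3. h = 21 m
Case 1: V = 26.94 m/s
Case 2: V = 9.905 m/s
Case 3: V = 20.3 m/s
Ranking (highest first): 1, 3, 2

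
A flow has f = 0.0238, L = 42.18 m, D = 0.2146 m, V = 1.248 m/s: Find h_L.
Formula: h_L = f \frac{L}{D} \frac{V^2}{2g}
h_L = 0.0238·(42.18/0.2146)·1.248²/(2·9.81) = 0.3714 m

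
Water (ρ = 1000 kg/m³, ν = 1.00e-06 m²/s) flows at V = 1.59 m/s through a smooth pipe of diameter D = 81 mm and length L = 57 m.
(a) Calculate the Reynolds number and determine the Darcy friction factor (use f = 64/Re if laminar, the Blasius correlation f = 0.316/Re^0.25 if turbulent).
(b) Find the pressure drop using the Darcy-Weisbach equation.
(a) Re = V·D/ν = 1.59·0.081/1.00e-06 = 128790 → turbulent (Re > 4000); f = 0.316/Re^0.25 = 0.316/128790^0.25 = 0.016681 (Blasius is strictly valid for Re ≲ 1e5; used here as the smooth-pipe estimate the problem specifies)
(b) Darcy-Weisbach: ΔP = f·(L/D)·½ρV²/1000 = 0.016681·(57/0.081)·½·1000·1.59²/1000 = 14.84 kPa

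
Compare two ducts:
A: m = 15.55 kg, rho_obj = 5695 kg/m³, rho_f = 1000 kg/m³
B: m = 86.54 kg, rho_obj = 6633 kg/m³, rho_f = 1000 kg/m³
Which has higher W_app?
W_app(A) = 125.8 N, W_app(B) = 721 N. Answer: B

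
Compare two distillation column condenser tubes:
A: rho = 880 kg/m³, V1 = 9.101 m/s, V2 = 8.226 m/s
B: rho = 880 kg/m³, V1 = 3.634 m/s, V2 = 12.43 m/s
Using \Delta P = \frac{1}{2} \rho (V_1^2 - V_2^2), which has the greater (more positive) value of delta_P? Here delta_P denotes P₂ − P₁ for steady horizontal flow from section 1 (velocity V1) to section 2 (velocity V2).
delta_P(A) = 6.671 kPa, delta_P(B) = -62.17 kPa. Answer: A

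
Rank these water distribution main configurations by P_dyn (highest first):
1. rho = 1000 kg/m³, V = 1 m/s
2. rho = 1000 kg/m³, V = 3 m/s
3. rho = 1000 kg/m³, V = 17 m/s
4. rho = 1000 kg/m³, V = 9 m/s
Case 1: P_dyn = 0.5 kPa
Case 2: P_dyn = 4.5 kPa
Case 3: P_dyn = 144.5 kPa
Case 4: P_dyn = 40.5 kPa
Ranking (highest first): 3, 4, 2, 1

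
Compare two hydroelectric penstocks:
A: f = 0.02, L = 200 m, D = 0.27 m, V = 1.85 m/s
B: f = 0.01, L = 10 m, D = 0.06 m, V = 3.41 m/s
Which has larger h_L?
h_L(A) = 2.584 m, h_L(B) = 0.9878 m. Answer: A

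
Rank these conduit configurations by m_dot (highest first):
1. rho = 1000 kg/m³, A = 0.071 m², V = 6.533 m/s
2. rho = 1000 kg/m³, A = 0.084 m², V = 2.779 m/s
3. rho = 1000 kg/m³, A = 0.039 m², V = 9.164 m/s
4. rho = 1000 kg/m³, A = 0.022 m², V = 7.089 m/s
Case 1: m_dot = 463.8 kg/s
Case 2: m_dot = 233.4 kg/s
Case 3: m_dot = 357.4 kg/s
Case 4: m_dot = 156 kg/s
Ranking (highest first): 1, 3, 2, 4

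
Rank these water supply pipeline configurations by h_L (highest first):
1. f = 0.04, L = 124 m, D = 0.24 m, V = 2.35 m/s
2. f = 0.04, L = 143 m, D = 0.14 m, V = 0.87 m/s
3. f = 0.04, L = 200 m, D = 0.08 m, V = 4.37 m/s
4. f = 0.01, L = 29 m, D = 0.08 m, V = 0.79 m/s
Case 1: h_L = 5.817 m
Case 2: h_L = 1.576 m
Case 3: h_L = 97.33 m
Case 4: h_L = 0.1153 m
Ranking (highest first): 3, 1, 2, 4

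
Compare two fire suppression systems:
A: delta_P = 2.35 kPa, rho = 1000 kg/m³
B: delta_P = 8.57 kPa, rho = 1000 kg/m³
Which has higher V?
V(A) = 2.168 m/s, V(B) = 4.14 m/s. Answer: B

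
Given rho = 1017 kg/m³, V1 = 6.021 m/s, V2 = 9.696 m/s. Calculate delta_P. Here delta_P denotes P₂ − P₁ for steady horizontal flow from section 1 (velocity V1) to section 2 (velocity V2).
Formula: \Delta P = \frac{1}{2} \rho (V_1^2 - V_2^2)
delta_P = 0.5·1017·(6.021² − 9.696²)/1000 = -29.37 kPa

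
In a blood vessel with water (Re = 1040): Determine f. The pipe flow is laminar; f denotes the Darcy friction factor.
Formula: f = \frac{64}{Re}
f = 64/1040 = 0.06154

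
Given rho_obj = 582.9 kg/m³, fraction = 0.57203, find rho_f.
Formula: f_{sub} = \frac{\rho_{obj}}{\rho_f}
Substituting knowns: 0.57203 = 582.9/rho_f
Solving for rho_f: rho_f = 582.9/0.57203 = 1019 kg/m³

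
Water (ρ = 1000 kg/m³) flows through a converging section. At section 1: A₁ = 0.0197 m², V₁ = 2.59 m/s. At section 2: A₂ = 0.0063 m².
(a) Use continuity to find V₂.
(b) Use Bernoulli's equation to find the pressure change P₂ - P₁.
(a) Continuity: A₁V₁=A₂V₂ -> V₂=A₁V₁/A₂=0.0197*2.59/0.0063=8.10 m/s
(b) Bernoulli: P₂-P₁=0.5*rho*(V₁^2-V₂^2)/1000=0.5*1000*(2.59^2-8.10^2)/1000=-29.45 kPa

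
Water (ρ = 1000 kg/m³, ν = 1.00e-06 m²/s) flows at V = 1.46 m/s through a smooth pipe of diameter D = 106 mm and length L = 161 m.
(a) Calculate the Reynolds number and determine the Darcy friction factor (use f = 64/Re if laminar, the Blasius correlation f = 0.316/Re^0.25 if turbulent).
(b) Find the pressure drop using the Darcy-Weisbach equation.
(a) Re = V·D/ν = 1.46·0.106/1.00e-06 = 154760 → turbulent (Re > 4000); f = 0.316/Re^0.25 = 0.316/154760^0.25 = 0.015932 (Blasius is strictly valid for Re ≲ 1e5; used here as the smooth-pipe estimate the problem specifies)
(b) Darcy-Weisbach: ΔP = f·(L/D)·½ρV²/1000 = 0.015932·(161/0.106)·½·1000·1.46²/1000 = 25.79 kPa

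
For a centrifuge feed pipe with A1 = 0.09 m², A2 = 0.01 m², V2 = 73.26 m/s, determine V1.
Formula: V_2 = \frac{A_1 V_1}{A_2}
Substituting knowns: 73.26 = 0.09·V1/0.01
Solving for V1: V1 = 73.26·0.01/0.09 = 8.14 m/s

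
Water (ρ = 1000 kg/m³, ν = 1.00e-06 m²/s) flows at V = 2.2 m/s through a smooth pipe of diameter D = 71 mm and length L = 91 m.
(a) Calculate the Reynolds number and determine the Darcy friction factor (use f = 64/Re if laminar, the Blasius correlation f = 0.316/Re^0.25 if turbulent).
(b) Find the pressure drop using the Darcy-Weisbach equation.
(a) Re = V·D/ν = 2.2·0.071/1.00e-06 = 156200 → turbulent (Re > 4000); f = 0.316/Re^0.25 = 0.316/156200^0.25 = 0.015895 (Blasius is strictly valid for Re ≲ 1e5; used here as the smooth-pipe estimate the problem specifies)
(b) Darcy-Weisbach: ΔP = f·(L/D)·½ρV²/1000 = 0.015895·(91/0.071)·½·1000·2.2²/1000 = 49.3 kPa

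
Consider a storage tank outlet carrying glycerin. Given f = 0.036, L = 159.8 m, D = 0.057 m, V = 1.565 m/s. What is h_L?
Formula: h_L = f \frac{L}{D} \frac{V^2}{2g}
h_L = 0.036·(159.8/0.057)·1.565²/(2·9.81) = 12.6 m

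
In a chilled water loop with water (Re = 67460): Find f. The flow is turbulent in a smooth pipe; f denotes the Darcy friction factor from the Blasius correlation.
Formula: f = \frac{0.316}{Re^{0.25}}
f = 0.316/67460^0.25 = 0.01961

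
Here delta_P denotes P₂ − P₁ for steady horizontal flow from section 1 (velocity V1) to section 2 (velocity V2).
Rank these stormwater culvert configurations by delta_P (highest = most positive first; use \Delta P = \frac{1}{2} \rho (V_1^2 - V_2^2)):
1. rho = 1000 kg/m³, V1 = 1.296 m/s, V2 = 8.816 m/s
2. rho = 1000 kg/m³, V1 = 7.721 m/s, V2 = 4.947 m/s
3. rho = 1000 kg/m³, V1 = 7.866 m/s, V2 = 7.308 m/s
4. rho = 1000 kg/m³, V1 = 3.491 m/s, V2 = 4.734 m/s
Case 1: delta_P = -38.02 kPa
Case 2: delta_P = 17.57 kPa
Case 3: delta_P = 4.234 kPa
Case 4: delta_P = -5.112 kPa
Ranking (highest first): 2, 3, 4, 1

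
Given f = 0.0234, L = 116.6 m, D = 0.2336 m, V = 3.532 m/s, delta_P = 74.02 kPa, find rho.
Formula: \Delta P = f \frac{L}{D} \frac{\rho V^2}{2}
Substituting knowns: 74.02 = 0.0234·(116.6/0.2336)·0.5·rho·3.532²/1000
Solving for rho: rho = (74.02·1000)/(0.0234·(116.6/0.2336)·0.5·3.532²) = 1016 kg/m³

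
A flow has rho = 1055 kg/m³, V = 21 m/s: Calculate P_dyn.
Formula: P_{dyn} = \frac{1}{2} \rho V^2
P_dyn = 0.5·1055·21²/1000 = 232.6 kPa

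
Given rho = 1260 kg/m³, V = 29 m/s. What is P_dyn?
Formula: P_{dyn} = \frac{1}{2} \rho V^2
P_dyn = 0.5·1260·29²/1000 = 529.8 kPa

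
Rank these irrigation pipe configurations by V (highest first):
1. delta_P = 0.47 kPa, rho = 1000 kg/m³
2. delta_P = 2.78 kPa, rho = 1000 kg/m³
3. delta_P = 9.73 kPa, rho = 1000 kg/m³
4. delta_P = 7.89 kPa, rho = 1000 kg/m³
Case 1: V = 0.9695 m/s
Case 2: V = 2.358 m/s
Case 3: V = 4.411 m/s
Case 4: V = 3.972 m/s
Ranking (highest first): 3, 4, 2, 1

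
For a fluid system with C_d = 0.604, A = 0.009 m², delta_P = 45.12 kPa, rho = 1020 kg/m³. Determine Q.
Formula: Q = C_d A \sqrt{\frac{2 \Delta P}{\rho}}
Q = 0.604·0.009·√(2·(45.12·1000)/1020)·1000 = 51.13 L/s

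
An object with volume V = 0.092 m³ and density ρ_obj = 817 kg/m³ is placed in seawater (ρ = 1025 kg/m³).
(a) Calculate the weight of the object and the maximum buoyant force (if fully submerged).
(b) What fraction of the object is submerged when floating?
(a) W=rho_obj*g*V=817*9.81*0.092=737.4 N; F_B(max)=rho*g*V=1025*9.81*0.092=925.1 N
(b) Floating fraction=rho_obj/rho=817/1025=0.797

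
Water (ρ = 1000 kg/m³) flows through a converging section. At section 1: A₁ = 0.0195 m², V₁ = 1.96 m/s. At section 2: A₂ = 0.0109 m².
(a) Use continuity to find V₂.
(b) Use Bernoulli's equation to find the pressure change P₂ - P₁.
(a) Continuity: A₁V₁=A₂V₂ -> V₂=A₁V₁/A₂=0.0195*1.96/0.0109=3.51 m/s
(b) Bernoulli: P₂-P₁=0.5*rho*(V₁^2-V₂^2)/1000=0.5*1000*(1.96^2-3.51^2)/1000=-4.239 kPa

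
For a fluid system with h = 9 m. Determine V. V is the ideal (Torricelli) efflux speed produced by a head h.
Formula: V = \sqrt{2 g h}
V = √(2·9.81·9) = 13.29 m/s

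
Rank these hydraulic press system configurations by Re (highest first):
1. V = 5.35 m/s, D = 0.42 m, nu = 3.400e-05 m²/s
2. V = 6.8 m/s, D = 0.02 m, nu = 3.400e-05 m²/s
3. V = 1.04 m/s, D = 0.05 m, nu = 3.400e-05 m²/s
Case 1: Re = 66088
Case 2: Re = 4000
Case 3: Re = 1529
Ranking (highest first): 1, 2, 3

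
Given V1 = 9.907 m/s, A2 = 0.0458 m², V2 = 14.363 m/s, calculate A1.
Formula: V_2 = \frac{A_1 V_1}{A_2}
Substituting knowns: 14.363 = A1·9.907/0.0458
Solving for A1: A1 = 14.363·0.0458/9.907 = 0.0664 m²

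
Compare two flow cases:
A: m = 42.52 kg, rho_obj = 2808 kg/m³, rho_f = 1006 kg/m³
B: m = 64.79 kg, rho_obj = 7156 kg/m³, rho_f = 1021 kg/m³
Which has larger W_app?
W_app(A) = 267.7 N, W_app(B) = 544.9 N. Answer: B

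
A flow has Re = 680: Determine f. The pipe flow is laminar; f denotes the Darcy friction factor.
Formula: f = \frac{64}{Re}
f = 64/680 = 0.09412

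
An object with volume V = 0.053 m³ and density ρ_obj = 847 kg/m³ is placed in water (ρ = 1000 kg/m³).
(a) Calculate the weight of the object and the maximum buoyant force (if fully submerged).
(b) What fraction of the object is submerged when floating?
(a) W=rho_obj*g*V=847*9.81*0.053=440.4 N; F_B(max)=rho*g*V=1000*9.81*0.053=519.9 N
(b) Floating fraction=rho_obj/rho=847/1000=0.847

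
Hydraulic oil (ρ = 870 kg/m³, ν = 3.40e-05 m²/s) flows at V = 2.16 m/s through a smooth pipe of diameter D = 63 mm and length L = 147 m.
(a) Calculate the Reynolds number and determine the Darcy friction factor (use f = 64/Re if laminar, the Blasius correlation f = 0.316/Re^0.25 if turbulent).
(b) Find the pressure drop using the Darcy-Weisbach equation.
(a) Re = V·D/ν = 2.16·0.063/3.40e-05 = 4002.4 → turbulent (Re > 4000); f = 0.316/Re^0.25 = 0.316/4002.4^0.25 = 0.039729
(b) Darcy-Weisbach: ΔP = f·(L/D)·½ρV²/1000 = 0.039729·(147/0.063)·½·870·2.16²/1000 = 188.1 kPa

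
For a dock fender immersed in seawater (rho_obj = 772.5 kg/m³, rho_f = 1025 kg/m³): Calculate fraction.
Formula: f_{sub} = \frac{\rho_{obj}}{\rho_f}
fraction = 772.5/1025 = 0.7537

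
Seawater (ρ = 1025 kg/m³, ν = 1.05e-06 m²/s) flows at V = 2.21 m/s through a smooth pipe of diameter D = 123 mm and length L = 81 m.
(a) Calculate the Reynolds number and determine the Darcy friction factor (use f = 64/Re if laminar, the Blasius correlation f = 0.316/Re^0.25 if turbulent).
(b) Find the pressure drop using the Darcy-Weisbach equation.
(a) Re = V·D/ν = 2.21·0.123/1.05e-06 = 258890 → turbulent (Re > 4000); f = 0.316/Re^0.25 = 0.316/258890^0.25 = 0.014009 (Blasius is strictly valid for Re ≲ 1e5; used here as the smooth-pipe estimate the problem specifies)
(b) Darcy-Weisbach: ΔP = f·(L/D)·½ρV²/1000 = 0.014009·(81/0.123)·½·1025·2.21²/1000 = 23.09 kPa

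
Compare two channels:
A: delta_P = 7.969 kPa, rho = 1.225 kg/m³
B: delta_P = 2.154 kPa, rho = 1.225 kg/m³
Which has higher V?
V(A) = 114.1 m/s, V(B) = 59.3 m/s. Answer: A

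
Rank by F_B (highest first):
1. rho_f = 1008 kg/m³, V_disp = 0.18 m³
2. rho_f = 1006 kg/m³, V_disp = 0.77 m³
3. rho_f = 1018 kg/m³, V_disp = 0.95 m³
Case 1: F_B = 1780 N
Case 2: F_B = 7599 N
Case 3: F_B = 9487 N
Ranking (highest first): 3, 2, 1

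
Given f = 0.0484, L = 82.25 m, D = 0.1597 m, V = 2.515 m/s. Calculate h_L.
Formula: h_L = f \frac{L}{D} \frac{V^2}{2g}
h_L = 0.0484·(82.25/0.1597)·2.515²/(2·9.81) = 8.036 m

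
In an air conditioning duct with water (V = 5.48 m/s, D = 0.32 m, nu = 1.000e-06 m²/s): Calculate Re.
Formula: Re = \frac{V D}{\nu}
Re = 5.48·0.32/1.000e-06 = 1.754e+06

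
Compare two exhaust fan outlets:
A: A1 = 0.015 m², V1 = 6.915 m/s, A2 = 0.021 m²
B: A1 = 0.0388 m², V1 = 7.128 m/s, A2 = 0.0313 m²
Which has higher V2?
V2(A) = 4.939 m/s, V2(B) = 8.836 m/s. Answer: B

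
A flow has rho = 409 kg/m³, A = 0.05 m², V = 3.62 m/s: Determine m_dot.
Formula: \dot{m} = \rho A V
m_dot = 409·0.05·3.62 = 74.03 kg/s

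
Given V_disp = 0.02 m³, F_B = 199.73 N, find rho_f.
Formula: F_B = \rho_f g V_{disp}
Substituting knowns: 199.73 = rho_f·9.81·0.02
Solving for rho_f: rho_f = 199.73/(9.81·0.02) = 1018 kg/m³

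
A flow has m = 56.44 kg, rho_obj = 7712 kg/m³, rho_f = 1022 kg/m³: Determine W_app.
Formula: W_{app} = mg\left(1 - \frac{\rho_f}{\rho_{obj}}\right)
W_app = 56.44·9.81·(1 − 1022/7712) = 480.3 N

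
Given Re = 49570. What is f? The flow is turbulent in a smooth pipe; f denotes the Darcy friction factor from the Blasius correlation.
Formula: f = \frac{0.316}{Re^{0.25}}
f = 0.316/49570^0.25 = 0.02118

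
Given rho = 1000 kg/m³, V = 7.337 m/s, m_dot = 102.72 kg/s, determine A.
Formula: \dot{m} = \rho A V
Substituting knowns: 102.72 = 1000·A·7.337
Solving for A: A = 102.72/(1000·7.337) = 0.014 m²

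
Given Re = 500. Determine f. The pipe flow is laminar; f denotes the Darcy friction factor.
Formula: f = \frac{64}{Re}
f = 64/500 = 0.128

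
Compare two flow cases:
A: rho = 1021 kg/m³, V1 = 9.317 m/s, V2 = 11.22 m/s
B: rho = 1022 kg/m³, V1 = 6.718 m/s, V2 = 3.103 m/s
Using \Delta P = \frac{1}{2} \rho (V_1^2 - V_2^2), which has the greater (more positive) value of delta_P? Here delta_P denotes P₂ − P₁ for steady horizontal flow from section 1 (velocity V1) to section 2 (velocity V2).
delta_P(A) = -19.95 kPa, delta_P(B) = 18.14 kPa. Answer: B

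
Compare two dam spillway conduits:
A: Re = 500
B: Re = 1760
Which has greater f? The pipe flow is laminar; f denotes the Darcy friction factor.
f(A) = 0.128, f(B) = 0.03636. Answer: A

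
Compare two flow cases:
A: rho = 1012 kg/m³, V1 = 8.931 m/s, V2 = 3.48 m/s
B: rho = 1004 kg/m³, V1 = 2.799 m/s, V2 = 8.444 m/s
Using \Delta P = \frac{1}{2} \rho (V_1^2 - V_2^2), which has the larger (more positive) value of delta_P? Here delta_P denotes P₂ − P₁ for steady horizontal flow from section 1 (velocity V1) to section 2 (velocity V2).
delta_P(A) = 34.23 kPa, delta_P(B) = -31.86 kPa. Answer: A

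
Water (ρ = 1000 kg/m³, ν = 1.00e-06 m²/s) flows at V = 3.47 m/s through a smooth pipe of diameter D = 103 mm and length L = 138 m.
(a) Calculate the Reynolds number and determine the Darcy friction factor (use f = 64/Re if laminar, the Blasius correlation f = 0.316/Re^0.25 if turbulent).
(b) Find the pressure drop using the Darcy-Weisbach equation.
(a) Re = V·D/ν = 3.47·0.103/1.00e-06 = 357410 → turbulent (Re > 4000); f = 0.316/Re^0.25 = 0.316/357410^0.25 = 0.012924 (Blasius is strictly valid for Re ≲ 1e5; used here as the smooth-pipe estimate the problem specifies)
(b) Darcy-Weisbach: ΔP = f·(L/D)·½ρV²/1000 = 0.012924·(138/0.103)·½·1000·3.47²/1000 = 104.2 kPa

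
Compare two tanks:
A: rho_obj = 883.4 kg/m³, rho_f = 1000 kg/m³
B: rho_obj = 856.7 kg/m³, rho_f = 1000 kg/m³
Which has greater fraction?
fraction(A) = 0.8834, fraction(B) = 0.8567. Answer: A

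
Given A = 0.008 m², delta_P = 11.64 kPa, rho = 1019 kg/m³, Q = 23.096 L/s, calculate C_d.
Formula: Q = C_d A \sqrt{\frac{2 \Delta P}{\rho}}
Substituting knowns: 23.096 = C_d·0.008·√(2·(11.64·1000)/1019)·1000
Solving for C_d: C_d = (23.096/1000)/(0.008·√(2·(11.64·1000)/1019)) = 0.604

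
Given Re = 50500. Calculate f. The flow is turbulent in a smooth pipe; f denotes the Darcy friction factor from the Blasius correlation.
Formula: f = \frac{0.316}{Re^{0.25}}
f = 0.316/50500^0.25 = 0.02108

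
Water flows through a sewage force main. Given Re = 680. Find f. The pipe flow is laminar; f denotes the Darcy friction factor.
Formula: f = \frac{64}{Re}
f = 64/680 = 0.09412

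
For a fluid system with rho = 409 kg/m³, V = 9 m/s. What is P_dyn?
Formula: P_{dyn} = \frac{1}{2} \rho V^2
P_dyn = 0.5·409·9²/1000 = 16.56 kPa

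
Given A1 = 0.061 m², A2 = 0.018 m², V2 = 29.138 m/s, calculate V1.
Formula: V_2 = \frac{A_1 V_1}{A_2}
Substituting knowns: 29.138 = 0.061·V1/0.018
Solving for V1: V1 = 29.138·0.018/0.061 = 8.598 m/s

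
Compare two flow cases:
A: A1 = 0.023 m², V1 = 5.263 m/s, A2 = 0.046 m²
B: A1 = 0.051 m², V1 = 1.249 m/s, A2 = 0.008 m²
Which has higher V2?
V2(A) = 2.631 m/s, V2(B) = 7.962 m/s. Answer: B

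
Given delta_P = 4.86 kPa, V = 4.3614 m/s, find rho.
Formula: V = \sqrt{\frac{2 \Delta P}{\rho}}
Substituting knowns: 4.3614 = √(2·(4.86·1000)/rho)
Solving for rho: rho = 2·(4.86·1000)/4.3614² = 511 kg/m³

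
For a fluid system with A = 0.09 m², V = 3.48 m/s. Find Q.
Formula: Q = A V
Q = 0.09·3.48·1000 = 313.2 L/s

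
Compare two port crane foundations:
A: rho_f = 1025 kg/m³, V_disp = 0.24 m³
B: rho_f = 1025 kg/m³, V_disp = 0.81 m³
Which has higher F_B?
F_B(A) = 2413 N, F_B(B) = 8145 N. Answer: B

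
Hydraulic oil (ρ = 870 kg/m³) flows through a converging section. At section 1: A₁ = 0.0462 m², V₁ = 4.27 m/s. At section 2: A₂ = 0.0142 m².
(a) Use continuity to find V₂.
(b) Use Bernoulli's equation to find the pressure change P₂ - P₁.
(a) Continuity: A₁V₁=A₂V₂ -> V₂=A₁V₁/A₂=0.0462*4.27/0.0142=13.89 m/s
(b) Bernoulli: P₂-P₁=0.5*rho*(V₁^2-V₂^2)/1000=0.5*870*(4.27^2-13.89^2)/1000=-75.99 kPa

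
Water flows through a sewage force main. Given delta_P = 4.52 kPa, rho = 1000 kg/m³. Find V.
Formula: V = \sqrt{\frac{2 \Delta P}{\rho}}
V = √(2·(4.52·1000)/1000) = 3.007 m/s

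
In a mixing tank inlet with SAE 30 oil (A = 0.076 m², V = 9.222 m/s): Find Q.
Formula: Q = A V
Q = 0.076·9.222·1000 = 700.9 L/s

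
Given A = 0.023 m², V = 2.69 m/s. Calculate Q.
Formula: Q = A V
Q = 0.023·2.69·1000 = 61.87 L/s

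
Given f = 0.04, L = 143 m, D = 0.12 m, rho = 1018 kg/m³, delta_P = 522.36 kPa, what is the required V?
Formula: \Delta P = f \frac{L}{D} \frac{\rho V^2}{2}
Substituting knowns: 522.36 = 0.04·(143/0.12)·0.5·1018·V²/1000
Solving for V: V = √((522.36·1000)/(0.04·(143/0.12)·0.5·1018)) = 4.64 m/s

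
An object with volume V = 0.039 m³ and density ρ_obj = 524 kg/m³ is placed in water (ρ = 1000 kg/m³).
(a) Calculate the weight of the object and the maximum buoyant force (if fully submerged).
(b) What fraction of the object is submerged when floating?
(a) W=rho_obj*g*V=524*9.81*0.039=200.5 N; F_B(max)=rho*g*V=1000*9.81*0.039=382.6 N
(b) Floating fraction=rho_obj/rho=524/1000=0.524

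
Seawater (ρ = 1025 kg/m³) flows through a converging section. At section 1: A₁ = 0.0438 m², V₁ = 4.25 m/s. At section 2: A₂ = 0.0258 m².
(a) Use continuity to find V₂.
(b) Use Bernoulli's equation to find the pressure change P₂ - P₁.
(a) Continuity: A₁V₁=A₂V₂ -> V₂=A₁V₁/A₂=0.0438*4.25/0.0258=7.22 m/s
(b) Bernoulli: P₂-P₁=0.5*rho*(V₁^2-V₂^2)/1000=0.5*1025*(4.25^2-7.22^2)/1000=-17.46 kPa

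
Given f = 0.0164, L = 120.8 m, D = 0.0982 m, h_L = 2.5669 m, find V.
Formula: h_L = f \frac{L}{D} \frac{V^2}{2g}
Substituting knowns: 2.5669 = 0.0164·(120.8/0.0982)·V²/(2·9.81)
Solving for V: V = √(2.5669·2·9.81/(0.0164·(120.8/0.0982))) = 1.58 m/s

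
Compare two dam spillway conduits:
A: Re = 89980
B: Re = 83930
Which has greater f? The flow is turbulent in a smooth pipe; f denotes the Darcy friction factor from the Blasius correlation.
f(A) = 0.01825, f(B) = 0.01857. Answer: B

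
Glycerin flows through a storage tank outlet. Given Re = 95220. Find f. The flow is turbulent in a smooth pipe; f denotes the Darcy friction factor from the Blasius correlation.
Formula: f = \frac{0.316}{Re^{0.25}}
f = 0.316/95220^0.25 = 0.01799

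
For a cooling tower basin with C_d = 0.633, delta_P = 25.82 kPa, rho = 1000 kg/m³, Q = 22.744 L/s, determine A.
Formula: Q = C_d A \sqrt{\frac{2 \Delta P}{\rho}}
Substituting knowns: 22.744 = 0.633·A·√(2·(25.82·1000)/1000)·1000
Solving for A: A = (22.744/1000)/(0.633·√(2·(25.82·1000)/1000)) = 0.005 m²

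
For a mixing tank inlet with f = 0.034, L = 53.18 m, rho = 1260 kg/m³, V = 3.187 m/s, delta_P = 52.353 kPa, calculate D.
Formula: \Delta P = f \frac{L}{D} \frac{\rho V^2}{2}
Substituting knowns: 52.353 = 0.034·(53.18/D)·0.5·1260·3.187²/1000
Solving for D: D = 0.034·53.18·0.5·1260·3.187²/(52.353·1000) = 0.221 m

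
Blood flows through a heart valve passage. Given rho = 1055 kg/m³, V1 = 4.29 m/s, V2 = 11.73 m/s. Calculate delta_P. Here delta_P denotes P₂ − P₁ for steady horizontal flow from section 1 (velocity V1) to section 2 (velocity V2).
Formula: \Delta P = \frac{1}{2} \rho (V_1^2 - V_2^2)
delta_P = 0.5·1055·(4.29² − 11.73²)/1000 = -62.87 kPa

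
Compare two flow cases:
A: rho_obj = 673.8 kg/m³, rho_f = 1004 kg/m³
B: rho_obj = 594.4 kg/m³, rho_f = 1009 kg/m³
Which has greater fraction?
fraction(A) = 0.6711, fraction(B) = 0.5891. Answer: A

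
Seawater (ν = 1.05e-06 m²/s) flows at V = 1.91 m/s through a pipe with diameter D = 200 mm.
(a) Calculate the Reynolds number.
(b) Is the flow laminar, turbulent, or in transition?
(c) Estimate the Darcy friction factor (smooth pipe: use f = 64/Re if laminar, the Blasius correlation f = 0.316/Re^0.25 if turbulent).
(a) Re = V·D/ν = 1.91·0.2/1.05e-06 = 363810
(b) Flow regime: turbulent (Re > 4000)
(c) Friction factor: f = 0.316/Re^0.25 = 0.316/363810^0.25 = 0.01287 (Blasius is strictly valid for Re ≲ 1e5; used here as the smooth-pipe estimate the problem specifies)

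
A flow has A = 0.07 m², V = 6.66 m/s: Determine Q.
Formula: Q = A V
Q = 0.07·6.66·1000 = 466.2 L/s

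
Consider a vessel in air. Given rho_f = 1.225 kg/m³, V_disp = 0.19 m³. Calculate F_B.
Formula: F_B = \rho_f g V_{disp}
F_B = 1.225·9.81·0.19 = 2.283 N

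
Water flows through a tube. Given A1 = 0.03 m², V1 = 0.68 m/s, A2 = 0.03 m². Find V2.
Formula: V_2 = \frac{A_1 V_1}{A_2}
V2 = 0.03·0.68/0.03 = 0.68 m/s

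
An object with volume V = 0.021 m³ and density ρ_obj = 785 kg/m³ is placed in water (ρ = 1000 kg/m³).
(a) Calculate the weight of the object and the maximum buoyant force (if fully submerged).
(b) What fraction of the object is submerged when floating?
(a) W=rho_obj*g*V=785*9.81*0.021=161.7 N; F_B(max)=rho*g*V=1000*9.81*0.021=206.0 N
(b) Floating fraction=rho_obj/rho=785/1000=0.785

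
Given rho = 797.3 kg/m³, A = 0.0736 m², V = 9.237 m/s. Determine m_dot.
Formula: \dot{m} = \rho A V
m_dot = 797.3·0.0736·9.237 = 542 kg/s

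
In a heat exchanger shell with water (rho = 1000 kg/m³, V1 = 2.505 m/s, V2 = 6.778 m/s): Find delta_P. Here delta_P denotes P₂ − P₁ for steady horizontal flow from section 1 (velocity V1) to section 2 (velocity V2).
Formula: \Delta P = \frac{1}{2} \rho (V_1^2 - V_2^2)
delta_P = 0.5·1000·(2.505² − 6.778²)/1000 = -19.83 kPa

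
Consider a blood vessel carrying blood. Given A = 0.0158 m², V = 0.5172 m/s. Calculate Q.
Formula: Q = A V
Q = 0.0158·0.5172·1000 = 8.172 L/s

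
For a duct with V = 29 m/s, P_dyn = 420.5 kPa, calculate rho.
Formula: P_{dyn} = \frac{1}{2} \rho V^2
Substituting knowns: 420.5 = 0.5·rho·29²/1000
Solving for rho: rho = 2·(420.5·1000)/29² = 1000 kg/m³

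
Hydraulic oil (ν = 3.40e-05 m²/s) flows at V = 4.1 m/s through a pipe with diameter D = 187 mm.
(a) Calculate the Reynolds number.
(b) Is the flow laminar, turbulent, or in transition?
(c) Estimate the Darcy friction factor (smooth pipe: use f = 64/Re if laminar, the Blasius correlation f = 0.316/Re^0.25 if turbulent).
(a) Re = V·D/ν = 4.1·0.187/3.40e-05 = 22550
(b) Flow regime: turbulent (Re > 4000)
(c) Friction factor: f = 0.316/Re^0.25 = 0.316/22550^0.25 = 0.02579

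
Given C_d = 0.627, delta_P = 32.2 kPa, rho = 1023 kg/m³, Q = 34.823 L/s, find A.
Formula: Q = C_d A \sqrt{\frac{2 \Delta P}{\rho}}
Substituting knowns: 34.823 = 0.627·A·√(2·(32.2·1000)/1023)·1000
Solving for A: A = (34.823/1000)/(0.627·√(2·(32.2·1000)/1023)) = 0.007 m²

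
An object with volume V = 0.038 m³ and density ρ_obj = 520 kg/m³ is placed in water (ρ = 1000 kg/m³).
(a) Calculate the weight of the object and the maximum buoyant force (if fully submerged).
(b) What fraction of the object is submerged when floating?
(a) W=rho_obj*g*V=520*9.81*0.038=193.8 N; F_B(max)=rho*g*V=1000*9.81*0.038=372.8 N
(b) Floating fraction=rho_obj/rho=520/1000=0.520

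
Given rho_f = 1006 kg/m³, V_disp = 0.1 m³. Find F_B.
Formula: F_B = \rho_f g V_{disp}
F_B = 1006·9.81·0.1 = 986.9 N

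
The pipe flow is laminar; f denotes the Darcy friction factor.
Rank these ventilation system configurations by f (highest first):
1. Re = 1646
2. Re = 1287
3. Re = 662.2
Case 1: f = 0.03888
Case 2: f = 0.04973
Case 3: f = 0.09665
Ranking (highest first): 3, 2, 1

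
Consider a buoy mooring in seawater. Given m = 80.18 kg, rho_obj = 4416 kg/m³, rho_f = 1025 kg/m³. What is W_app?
Formula: W_{app} = mg\left(1 - \frac{\rho_f}{\rho_{obj}}\right)
W_app = 80.18·9.81·(1 − 1025/4416) = 604 N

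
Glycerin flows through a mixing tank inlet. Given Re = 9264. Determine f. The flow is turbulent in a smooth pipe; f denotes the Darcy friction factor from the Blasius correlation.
Formula: f = \frac{0.316}{Re^{0.25}}
f = 0.316/9264^0.25 = 0.03221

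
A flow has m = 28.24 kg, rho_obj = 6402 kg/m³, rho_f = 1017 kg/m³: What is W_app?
Formula: W_{app} = mg\left(1 - \frac{\rho_f}{\rho_{obj}}\right)
W_app = 28.24·9.81·(1 − 1017/6402) = 233 N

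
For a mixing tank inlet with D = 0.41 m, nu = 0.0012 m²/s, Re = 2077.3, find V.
Formula: Re = \frac{V D}{\nu}
Substituting knowns: 2077.3 = V·0.41/0.0012
Solving for V: V = 2077.3·0.0012/0.41 = 6.08 m/s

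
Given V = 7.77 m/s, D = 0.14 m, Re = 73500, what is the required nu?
Formula: Re = \frac{V D}{\nu}
Substituting knowns: 73500 = 7.77·0.14/nu
Solving for nu: nu = 7.77·0.14/73500 = 1.480e-05 m²/s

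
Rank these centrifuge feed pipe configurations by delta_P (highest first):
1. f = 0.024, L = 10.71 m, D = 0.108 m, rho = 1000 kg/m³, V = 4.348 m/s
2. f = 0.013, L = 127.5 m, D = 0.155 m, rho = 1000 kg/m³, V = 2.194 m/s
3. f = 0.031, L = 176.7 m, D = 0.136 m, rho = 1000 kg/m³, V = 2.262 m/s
Case 1: delta_P = 22.5 kPa
Case 2: delta_P = 25.74 kPa
Case 3: delta_P = 103 kPa
Ranking (highest first): 3, 2, 1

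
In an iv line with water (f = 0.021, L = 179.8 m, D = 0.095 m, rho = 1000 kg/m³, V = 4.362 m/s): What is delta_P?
Formula: \Delta P = f \frac{L}{D} \frac{\rho V^2}{2}
delta_P = 0.021·(179.8/0.095)·0.5·1000·4.362²/1000 = 378.1 kPa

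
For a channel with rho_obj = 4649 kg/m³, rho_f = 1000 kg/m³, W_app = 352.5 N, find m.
Formula: W_{app} = mg\left(1 - \frac{\rho_f}{\rho_{obj}}\right)
Substituting knowns: 352.5 = m·9.81·(1 − 1000/4649)
Solving for m: m = 352.5/(9.81·(1 − 1000/4649)) = 45.78 kg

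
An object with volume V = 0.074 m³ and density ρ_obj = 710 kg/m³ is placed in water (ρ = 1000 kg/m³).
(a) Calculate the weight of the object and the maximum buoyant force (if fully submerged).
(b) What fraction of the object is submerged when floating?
(a) W=rho_obj*g*V=710*9.81*0.074=515.4 N; F_B(max)=rho*g*V=1000*9.81*0.074=725.9 N
(b) Floating fraction=rho_obj/rho=710/1000=0.710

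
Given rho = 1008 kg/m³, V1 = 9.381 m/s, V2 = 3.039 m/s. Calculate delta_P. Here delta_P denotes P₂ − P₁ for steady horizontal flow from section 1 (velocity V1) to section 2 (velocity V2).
Formula: \Delta P = \frac{1}{2} \rho (V_1^2 - V_2^2)
delta_P = 0.5·1008·(9.381² − 3.039²)/1000 = 39.7 kPa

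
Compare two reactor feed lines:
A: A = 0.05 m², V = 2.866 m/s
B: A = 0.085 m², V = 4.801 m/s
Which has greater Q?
Q(A) = 143.3 L/s, Q(B) = 408.1 L/s. Answer: B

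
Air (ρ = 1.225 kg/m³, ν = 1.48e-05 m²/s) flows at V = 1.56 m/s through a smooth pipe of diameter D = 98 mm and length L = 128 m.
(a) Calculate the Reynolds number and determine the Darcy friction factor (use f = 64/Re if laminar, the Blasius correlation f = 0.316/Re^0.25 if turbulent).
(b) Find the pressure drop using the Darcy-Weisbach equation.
(a) Re = V·D/ν = 1.56·0.098/1.48e-05 = 10330 → turbulent (Re > 4000); f = 0.316/Re^0.25 = 0.316/10330^0.25 = 0.031345
(b) Darcy-Weisbach: ΔP = f·(L/D)·½ρV²/1000 = 0.031345·(128/0.098)·½·1.225·1.56²/1000 = 0.06102 kPa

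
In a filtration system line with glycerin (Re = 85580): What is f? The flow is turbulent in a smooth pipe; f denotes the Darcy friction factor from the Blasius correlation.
Formula: f = \frac{0.316}{Re^{0.25}}
f = 0.316/85580^0.25 = 0.01848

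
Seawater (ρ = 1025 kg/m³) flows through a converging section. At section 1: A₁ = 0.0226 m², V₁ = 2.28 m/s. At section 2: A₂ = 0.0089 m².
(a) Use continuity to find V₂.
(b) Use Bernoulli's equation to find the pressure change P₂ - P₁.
(a) Continuity: A₁V₁=A₂V₂ -> V₂=A₁V₁/A₂=0.0226*2.28/0.0089=5.79 m/s
(b) Bernoulli: P₂-P₁=0.5*rho*(V₁^2-V₂^2)/1000=0.5*1025*(2.28^2-5.79^2)/1000=-14.52 kPa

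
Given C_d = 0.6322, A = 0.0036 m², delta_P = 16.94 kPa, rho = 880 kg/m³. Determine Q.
Formula: Q = C_d A \sqrt{\frac{2 \Delta P}{\rho}}
Q = 0.6322·0.0036·√(2·(16.94·1000)/880)·1000 = 14.12 L/s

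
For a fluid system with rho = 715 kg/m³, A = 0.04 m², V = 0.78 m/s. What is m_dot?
Formula: \dot{m} = \rho A V
m_dot = 715·0.04·0.78 = 22.31 kg/s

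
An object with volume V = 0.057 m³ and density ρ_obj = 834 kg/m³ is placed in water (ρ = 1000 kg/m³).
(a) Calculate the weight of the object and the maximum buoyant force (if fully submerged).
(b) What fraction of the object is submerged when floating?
(a) W=rho_obj*g*V=834*9.81*0.057=466.3 N; F_B(max)=rho*g*V=1000*9.81*0.057=559.2 N
(b) Floating fraction=rho_obj/rho=834/1000=0.834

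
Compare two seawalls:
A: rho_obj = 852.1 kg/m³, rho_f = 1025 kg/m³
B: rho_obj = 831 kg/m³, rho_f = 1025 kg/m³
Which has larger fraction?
fraction(A) = 0.8313, fraction(B) = 0.8107. Answer: A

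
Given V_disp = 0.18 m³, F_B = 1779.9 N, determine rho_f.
Formula: F_B = \rho_f g V_{disp}
Substituting knowns: 1779.9 = rho_f·9.81·0.18
Solving for rho_f: rho_f = 1779.9/(9.81·0.18) = 1008 kg/m³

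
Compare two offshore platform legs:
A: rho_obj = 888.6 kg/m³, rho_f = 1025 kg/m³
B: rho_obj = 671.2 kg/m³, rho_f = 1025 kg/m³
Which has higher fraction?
fraction(A) = 0.8669, fraction(B) = 0.6548. Answer: A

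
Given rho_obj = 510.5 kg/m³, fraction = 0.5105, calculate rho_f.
Formula: f_{sub} = \frac{\rho_{obj}}{\rho_f}
Substituting knowns: 0.5105 = 510.5/rho_f
Solving for rho_f: rho_f = 510.5/0.5105 = 1000 kg/m³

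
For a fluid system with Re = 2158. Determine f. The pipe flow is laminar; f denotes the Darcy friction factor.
Formula: f = \frac{64}{Re}
f = 64/2158 = 0.02966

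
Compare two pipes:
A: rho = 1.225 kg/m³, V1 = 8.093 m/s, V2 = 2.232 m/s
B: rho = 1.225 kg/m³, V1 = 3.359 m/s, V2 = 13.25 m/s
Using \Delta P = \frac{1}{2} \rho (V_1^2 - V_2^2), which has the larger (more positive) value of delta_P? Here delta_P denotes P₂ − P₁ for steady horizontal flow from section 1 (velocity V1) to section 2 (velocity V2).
delta_P(A) = 0.03707 kPa, delta_P(B) = -0.1006 kPa. Answer: A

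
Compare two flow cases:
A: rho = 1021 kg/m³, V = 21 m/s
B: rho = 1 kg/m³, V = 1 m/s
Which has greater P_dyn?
P_dyn(A) = 225.1 kPa, P_dyn(B) = 0.0005 kPa. Answer: A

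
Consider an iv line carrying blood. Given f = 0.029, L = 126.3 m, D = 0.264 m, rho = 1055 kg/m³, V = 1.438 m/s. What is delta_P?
Formula: \Delta P = f \frac{L}{D} \frac{\rho V^2}{2}
delta_P = 0.029·(126.3/0.264)·0.5·1055·1.438²/1000 = 15.13 kPa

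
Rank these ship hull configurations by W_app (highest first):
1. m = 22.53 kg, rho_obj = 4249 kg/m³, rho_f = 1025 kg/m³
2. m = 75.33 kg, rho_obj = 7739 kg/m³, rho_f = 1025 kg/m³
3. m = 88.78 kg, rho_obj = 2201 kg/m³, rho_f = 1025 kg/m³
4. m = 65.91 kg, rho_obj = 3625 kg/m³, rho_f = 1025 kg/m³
Case 1: W_app = 167.7 N
Case 2: W_app = 641.1 N
Case 3: W_app = 465.3 N
Case 4: W_app = 463.8 N
Ranking (highest first): 2, 3, 4, 1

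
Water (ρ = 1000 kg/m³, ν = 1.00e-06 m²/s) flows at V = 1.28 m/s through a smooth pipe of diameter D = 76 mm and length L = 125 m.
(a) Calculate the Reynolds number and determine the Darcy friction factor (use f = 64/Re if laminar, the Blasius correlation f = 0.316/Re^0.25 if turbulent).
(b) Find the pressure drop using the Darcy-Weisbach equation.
(a) Re = V·D/ν = 1.28·0.076/1.00e-06 = 97280 → turbulent (Re > 4000); f = 0.316/Re^0.25 = 0.316/97280^0.25 = 0.017893
(b) Darcy-Weisbach: ΔP = f·(L/D)·½ρV²/1000 = 0.017893·(125/0.076)·½·1000·1.28²/1000 = 24.11 kPa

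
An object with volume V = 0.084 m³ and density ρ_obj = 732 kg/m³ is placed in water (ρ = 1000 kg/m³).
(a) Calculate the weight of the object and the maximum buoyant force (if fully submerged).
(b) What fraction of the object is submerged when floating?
(a) W=rho_obj*g*V=732*9.81*0.084=603.2 N; F_B(max)=rho*g*V=1000*9.81*0.084=824.0 N
(b) Floating fraction=rho_obj/rho=732/1000=0.732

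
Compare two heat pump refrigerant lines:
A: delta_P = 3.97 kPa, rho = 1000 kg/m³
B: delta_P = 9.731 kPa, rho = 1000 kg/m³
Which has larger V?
V(A) = 2.818 m/s, V(B) = 4.412 m/s. Answer: B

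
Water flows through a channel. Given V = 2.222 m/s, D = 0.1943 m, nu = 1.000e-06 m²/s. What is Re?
Formula: Re = \frac{V D}{\nu}
Re = 2.222·0.1943/1.000e-06 = 431735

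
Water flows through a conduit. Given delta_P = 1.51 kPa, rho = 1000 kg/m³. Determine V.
Formula: V = \sqrt{\frac{2 \Delta P}{\rho}}
V = √(2·(1.51·1000)/1000) = 1.738 m/s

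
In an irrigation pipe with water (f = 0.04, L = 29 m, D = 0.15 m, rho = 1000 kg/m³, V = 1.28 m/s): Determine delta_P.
Formula: \Delta P = f \frac{L}{D} \frac{\rho V^2}{2}
delta_P = 0.04·(29/0.15)·0.5·1000·1.28²/1000 = 6.335 kPa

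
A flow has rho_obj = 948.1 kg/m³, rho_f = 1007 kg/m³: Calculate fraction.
Formula: f_{sub} = \frac{\rho_{obj}}{\rho_f}
fraction = 948.1/1007 = 0.9415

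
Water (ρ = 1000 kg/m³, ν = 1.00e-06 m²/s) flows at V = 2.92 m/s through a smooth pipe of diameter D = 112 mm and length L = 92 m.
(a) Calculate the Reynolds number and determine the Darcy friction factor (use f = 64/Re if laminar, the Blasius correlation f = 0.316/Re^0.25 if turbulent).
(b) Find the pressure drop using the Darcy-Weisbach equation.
(a) Re = V·D/ν = 2.92·0.112/1.00e-06 = 327040 → turbulent (Re > 4000); f = 0.316/Re^0.25 = 0.316/327040^0.25 = 0.013214 (Blasius is strictly valid for Re ≲ 1e5; used here as the smooth-pipe estimate the problem specifies)
(b) Darcy-Weisbach: ΔP = f·(L/D)·½ρV²/1000 = 0.013214·(92/0.112)·½·1000·2.92²/1000 = 46.27 kPa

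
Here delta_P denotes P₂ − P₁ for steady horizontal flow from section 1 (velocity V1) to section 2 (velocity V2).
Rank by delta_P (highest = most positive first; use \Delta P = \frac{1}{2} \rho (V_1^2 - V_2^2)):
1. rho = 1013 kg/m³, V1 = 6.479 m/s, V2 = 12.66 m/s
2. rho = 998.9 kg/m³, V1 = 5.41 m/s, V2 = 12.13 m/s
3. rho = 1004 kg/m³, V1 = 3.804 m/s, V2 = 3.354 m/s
Case 1: delta_P = -59.92 kPa
Case 2: delta_P = -58.87 kPa
Case 3: delta_P = 1.617 kPa
Ranking (highest first): 3, 2, 1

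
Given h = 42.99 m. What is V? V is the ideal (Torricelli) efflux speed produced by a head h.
Formula: V = \sqrt{2 g h}
V = √(2·9.81·42.99) = 29.04 m/s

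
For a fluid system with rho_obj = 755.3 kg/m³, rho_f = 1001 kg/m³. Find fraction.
Formula: f_{sub} = \frac{\rho_{obj}}{\rho_f}
fraction = 755.3/1001 = 0.7545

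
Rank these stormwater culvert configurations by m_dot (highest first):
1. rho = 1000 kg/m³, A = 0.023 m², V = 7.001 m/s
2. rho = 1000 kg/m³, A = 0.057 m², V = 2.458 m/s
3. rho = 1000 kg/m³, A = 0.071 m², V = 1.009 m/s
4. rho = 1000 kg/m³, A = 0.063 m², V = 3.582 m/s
Case 1: m_dot = 161 kg/s
Case 2: m_dot = 140.1 kg/s
Case 3: m_dot = 71.64 kg/s
Case 4: m_dot = 225.7 kg/s
Ranking (highest first): 4, 1, 2, 3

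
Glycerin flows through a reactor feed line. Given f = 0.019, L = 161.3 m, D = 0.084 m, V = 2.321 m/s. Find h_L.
Formula: h_L = f \frac{L}{D} \frac{V^2}{2g}
h_L = 0.019·(161.3/0.084)·2.321²/(2·9.81) = 10.02 m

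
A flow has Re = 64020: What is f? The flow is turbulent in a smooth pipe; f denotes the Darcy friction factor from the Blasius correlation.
Formula: f = \frac{0.316}{Re^{0.25}}
f = 0.316/64020^0.25 = 0.01987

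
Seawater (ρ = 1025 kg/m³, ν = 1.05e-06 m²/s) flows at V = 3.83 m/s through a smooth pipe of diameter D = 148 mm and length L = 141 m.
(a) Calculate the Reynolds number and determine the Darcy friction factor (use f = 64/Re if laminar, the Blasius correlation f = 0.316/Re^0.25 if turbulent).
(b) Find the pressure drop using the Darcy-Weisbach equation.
(a) Re = V·D/ν = 3.83·0.148/1.05e-06 = 539850 → turbulent (Re > 4000); f = 0.316/Re^0.25 = 0.316/539850^0.25 = 0.011658 (Blasius is strictly valid for Re ≲ 1e5; used here as the smooth-pipe estimate the problem specifies)
(b) Darcy-Weisbach: ΔP = f·(L/D)·½ρV²/1000 = 0.011658·(141/0.148)·½·1025·3.83²/1000 = 83.5 kPa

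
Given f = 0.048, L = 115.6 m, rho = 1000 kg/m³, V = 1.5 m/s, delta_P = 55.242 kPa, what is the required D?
Formula: \Delta P = f \frac{L}{D} \frac{\rho V^2}{2}
Substituting knowns: 55.242 = 0.048·(115.6/D)·0.5·1000·1.5²/1000
Solving for D: D = 0.048·115.6·0.5·1000·1.5²/(55.242·1000) = 0.113 m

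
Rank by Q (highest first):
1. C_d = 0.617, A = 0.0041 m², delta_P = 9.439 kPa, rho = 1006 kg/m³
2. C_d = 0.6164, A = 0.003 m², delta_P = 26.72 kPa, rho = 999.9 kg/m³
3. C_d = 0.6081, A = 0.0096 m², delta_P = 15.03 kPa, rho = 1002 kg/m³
Case 1: Q = 10.96 L/s
Case 2: Q = 13.52 L/s
Case 3: Q = 31.97 L/s
Ranking (highest first): 3, 2, 1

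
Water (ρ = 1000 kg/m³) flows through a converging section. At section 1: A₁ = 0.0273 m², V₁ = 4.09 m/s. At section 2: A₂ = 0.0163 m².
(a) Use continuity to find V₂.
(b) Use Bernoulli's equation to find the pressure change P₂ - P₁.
(a) Continuity: A₁V₁=A₂V₂ -> V₂=A₁V₁/A₂=0.0273*4.09/0.0163=6.85 m/s
(b) Bernoulli: P₂-P₁=0.5*rho*(V₁^2-V₂^2)/1000=0.5*1000*(4.09^2-6.85^2)/1000=-15.1 kPa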